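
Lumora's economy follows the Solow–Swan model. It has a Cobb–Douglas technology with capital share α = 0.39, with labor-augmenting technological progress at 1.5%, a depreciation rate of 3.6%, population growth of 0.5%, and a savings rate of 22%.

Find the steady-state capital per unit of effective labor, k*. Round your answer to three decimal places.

k* = 9.422

At the steady state, Δk = 0, so s·k^α = (n + g + δ)·k.
Rearranging, k^(1−α) = s / (n + g + δ).
k^0.61 = 0.22 / (0.005 + 0.015 + 0.036) = 0.22 / 0.056 = 3.9286
k* = 3.9286^(1/0.61) ≈ 9.4224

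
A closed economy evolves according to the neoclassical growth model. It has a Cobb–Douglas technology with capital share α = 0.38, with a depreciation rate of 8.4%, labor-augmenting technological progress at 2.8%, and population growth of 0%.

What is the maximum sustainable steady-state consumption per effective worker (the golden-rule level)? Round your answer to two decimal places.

c_gold ≈ 1.31

At the golden rule, f'(k) = n + g + δ, so α·k^(α−1) = n + g + δ and k_gold = (α/(n + g + δ))^(1/(1−α)).
k_gold = (0.38/0.112)^(1/0.62) = 3.3929^1.6129 ≈ 7.1739
c_gold = f(k_gold) − (n + g + δ)·k_gold = 2.1144 − 0.112×7.1739 ≈ 1.3109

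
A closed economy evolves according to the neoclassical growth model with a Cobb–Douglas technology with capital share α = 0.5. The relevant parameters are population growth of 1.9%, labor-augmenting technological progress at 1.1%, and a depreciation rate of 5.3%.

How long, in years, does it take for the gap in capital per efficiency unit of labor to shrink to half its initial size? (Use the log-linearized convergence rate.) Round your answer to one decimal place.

Near the steady state the convergence rate is λ = (1 − α)(n + g + δ).
λ = (1 − 0.5) × 0.083 = 0.5 × 0.083 = 0.0415
Half-life = ln 2 / λ = 0.6931 / 0.0415 ≈ 16.70 years

t_½ ≈ 16.7 years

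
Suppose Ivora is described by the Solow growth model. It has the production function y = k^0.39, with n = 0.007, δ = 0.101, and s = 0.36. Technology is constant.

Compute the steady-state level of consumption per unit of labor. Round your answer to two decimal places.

In steady state, investment equals break-even investment: s·k^α = (n + δ)·k.
Dividing both sides by k: k^(1−α) = s / (n + δ).
k^0.61 = 0.36 / (0.007 + 0.101) = 0.36 / 0.108 = 3.3333
k* = 3.3333^(1/0.61) ≈ 7.1973
y* = (k*)^α = 7.1973^0.39 ≈ 2.1592
c* = (1 − s)·y* = (1 − 0.36) × 2.1592 ≈ 1.3819

c* ≈ 1.38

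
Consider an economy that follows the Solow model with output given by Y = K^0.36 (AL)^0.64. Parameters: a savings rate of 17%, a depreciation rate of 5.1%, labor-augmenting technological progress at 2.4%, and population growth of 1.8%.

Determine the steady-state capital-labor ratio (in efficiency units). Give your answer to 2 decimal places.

k* ≈ 2.57

Steady state requires s·f(k) = (n + g + δ)·k, i.e. s·k^α = (n + g + δ)·k.
Dividing both sides by k: k^(1−α) = s / (n + g + δ).
k^0.64 = 0.17 / (0.018 + 0.024 + 0.051) = 0.17 / 0.093 = 1.8280
k* = 1.8280^(1/0.64) ≈ 2.5665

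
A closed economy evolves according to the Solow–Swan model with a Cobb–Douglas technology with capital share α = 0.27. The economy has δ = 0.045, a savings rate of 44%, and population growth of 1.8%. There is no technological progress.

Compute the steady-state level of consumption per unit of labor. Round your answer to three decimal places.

c* = 1.149

In steady state, investment equals break-even investment: s·k^α = (n + δ)·k.
Rearranging, k^(1−α) = s / (n + δ).
k^0.73 = 0.44 / (0.018 + 0.045) = 0.44 / 0.063 = 6.9841
k* = 6.9841^(1/0.73) ≈ 14.3323
y* = (k*)^α = 14.3323^0.27 ≈ 2.0521
c* = (1 − s)·y* = (1 − 0.44) × 2.0521 ≈ 1.1492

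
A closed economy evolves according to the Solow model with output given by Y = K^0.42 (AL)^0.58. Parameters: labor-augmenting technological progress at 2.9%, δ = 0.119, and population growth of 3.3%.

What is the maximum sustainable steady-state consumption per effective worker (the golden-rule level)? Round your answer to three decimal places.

c_gold ≈ 1.067

At the golden rule, f'(k) = n + g + δ, so α·k^(α−1) = n + g + δ and k_gold = (α/(n + g + δ))^(1/(1−α)).
k_gold = (0.42/0.181)^(1/0.58) = 2.3204^1.7241 ≈ 4.2684
c_gold = f(k_gold) − (n + g + δ)·k_gold = 1.8395 − 0.181×4.2684 ≈ 1.0669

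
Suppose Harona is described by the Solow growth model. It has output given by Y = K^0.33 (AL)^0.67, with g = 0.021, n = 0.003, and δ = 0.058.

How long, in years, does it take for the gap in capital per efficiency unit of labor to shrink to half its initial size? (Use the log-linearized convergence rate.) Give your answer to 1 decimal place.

Near the steady state the convergence rate is λ = (1 − α)(n + g + δ).
λ = (1 − 0.33) × 0.082 = 0.67 × 0.082 = 0.05494
Half-life = ln 2 / λ = 0.6931 / 0.05494 ≈ 12.62 years

about 12.6 years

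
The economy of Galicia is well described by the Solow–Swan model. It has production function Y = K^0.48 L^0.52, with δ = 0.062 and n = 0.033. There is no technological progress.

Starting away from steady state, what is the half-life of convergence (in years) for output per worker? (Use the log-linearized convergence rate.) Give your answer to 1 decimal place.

Near the steady state the convergence rate is λ = (1 − α)(n + δ).
λ = (1 − 0.48) × 0.095 = 0.52 × 0.095 = 0.0494
Half-life = ln 2 / λ = 0.6931 / 0.0494 ≈ 14.03 years

about 14.0 years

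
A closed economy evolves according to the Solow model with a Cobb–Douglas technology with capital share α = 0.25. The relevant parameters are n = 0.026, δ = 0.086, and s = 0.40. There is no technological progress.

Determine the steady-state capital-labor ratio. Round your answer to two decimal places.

Steady state requires s·f(k) = (n + δ)·k, i.e. s·k^α = (n + δ)·k.
Rearranging, k^(1−α) = s / (n + δ).
k^0.75 = 0.40 / (0.026 + 0.086) = 0.40 / 0.112 = 3.5714
k* = 3.5714^(1/0.75) ≈ 5.4591

k* = 5.46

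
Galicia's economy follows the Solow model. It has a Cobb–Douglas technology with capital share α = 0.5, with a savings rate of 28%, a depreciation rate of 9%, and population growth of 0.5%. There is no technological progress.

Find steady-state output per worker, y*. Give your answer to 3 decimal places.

y* ≈ 2.947

In steady state, investment equals break-even investment: s·k^α = (n + δ)·k.
Rearranging, k^(1−α) = s / (n + δ).
k^0.5 = 0.28 / (0.005 + 0.090) = 0.28 / 0.095 = 2.9474
k* = 2.9474^(1/0.5) ≈ 8.6872
y* = (k*)^α = 8.6872^0.5 ≈ 2.9474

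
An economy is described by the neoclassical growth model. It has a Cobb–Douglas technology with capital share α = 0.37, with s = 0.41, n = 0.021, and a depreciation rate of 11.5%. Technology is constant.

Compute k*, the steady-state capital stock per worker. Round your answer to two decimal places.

k* = 5.76

At the steady state, Δk = 0, so s·k^α = (n + δ)·k.
Dividing both sides by k: k^(1−α) = s / (n + δ).
k^0.63 = 0.41 / (0.021 + 0.115) = 0.41 / 0.136 = 3.0147
k* = 3.0147^(1/0.63) ≈ 5.7637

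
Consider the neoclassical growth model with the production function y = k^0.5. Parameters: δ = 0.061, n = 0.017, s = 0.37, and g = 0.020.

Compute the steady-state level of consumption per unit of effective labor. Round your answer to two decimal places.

c* = 2.38

In steady state, investment equals break-even investment: s·k^α = (n + g + δ)·k.
Rearranging, k^(1−α) = s / (n + g + δ).
k^0.5 = 0.37 / (0.017 + 0.020 + 0.061) = 0.37 / 0.098 = 3.7755
k* = 3.7755^(1/0.5) ≈ 14.2544
y* = (k*)^α = 14.2544^0.5 ≈ 3.7755
c* = (1 − s)·y* = (1 − 0.37) × 3.7755 ≈ 2.3786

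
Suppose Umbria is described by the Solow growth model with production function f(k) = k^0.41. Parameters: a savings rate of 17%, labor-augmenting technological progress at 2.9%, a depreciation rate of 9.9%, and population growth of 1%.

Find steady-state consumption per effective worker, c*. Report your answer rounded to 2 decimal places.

c* ≈ 0.96

Steady state requires s·f(k) = (n + g + δ)·k, i.e. s·k^α = (n + g + δ)·k.
Dividing both sides by k: k^(1−α) = s / (n + g + δ).
k^0.59 = 0.17 / (0.010 + 0.029 + 0.099) = 0.17 / 0.138 = 1.2319
k* = 1.2319^(1/0.59) ≈ 1.4240
y* = (k*)^α = 1.4240^0.41 ≈ 1.1560
c* = (1 − s)·y* = (1 − 0.17) × 1.1560 ≈ 0.9595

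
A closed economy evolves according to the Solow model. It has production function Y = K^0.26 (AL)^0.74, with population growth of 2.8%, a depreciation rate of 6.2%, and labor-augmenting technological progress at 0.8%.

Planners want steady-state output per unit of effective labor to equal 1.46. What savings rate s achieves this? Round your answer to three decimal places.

s ≈ 0.288

At the steady state, Δk = 0, so s·k^α = (n + g + δ)·k.
Since y* = [s/(n + g + δ)]^(α/(1−α)), we have s/(n + g + δ) = (y*)^((1−α)/α) = 1.46^2.8462 = 2.9362.
Therefore s = 2.9362 × (n + g + δ) = 2.9362 × 0.098 = 0.2877.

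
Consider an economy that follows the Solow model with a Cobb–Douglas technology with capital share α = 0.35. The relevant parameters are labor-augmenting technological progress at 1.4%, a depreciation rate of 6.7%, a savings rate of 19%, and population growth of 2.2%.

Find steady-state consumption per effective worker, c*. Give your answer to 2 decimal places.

In steady state, investment equals break-even investment: s·k^α = (n + g + δ)·k.
Dividing both sides by k: k^(1−α) = s / (n + g + δ).
k^0.65 = 0.19 / (0.022 + 0.014 + 0.067) = 0.19 / 0.103 = 1.8447
k* = 1.8447^(1/0.65) ≈ 2.5652
y* = (k*)^α = 2.5652^0.35 ≈ 1.3906
c* = (1 − s)·y* = (1 − 0.19) × 1.3906 ≈ 1.1264

c* ≈ 1.13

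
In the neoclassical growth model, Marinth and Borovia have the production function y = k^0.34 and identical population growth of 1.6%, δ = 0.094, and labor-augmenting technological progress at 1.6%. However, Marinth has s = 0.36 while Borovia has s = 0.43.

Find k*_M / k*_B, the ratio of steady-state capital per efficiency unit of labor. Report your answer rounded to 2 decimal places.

Steady-state k* = [s/(n + g + δ)]^(1/(1−α)), so the ratio is [ (s_M/(n + g + δ)_M) / (s_B/(n + g + δ)_B) ]^1.5152.
s_M/(n + g + δ)_M = 0.36/0.126 = 2.8571; s_B/(n + g + δ)_B = 0.43/0.126 = 3.4127.
Ratio = (2.8571/3.4127)^1.5152 = 0.8372^1.5152 ≈ 0.7640

k*_M / k*_B ≈ 0.76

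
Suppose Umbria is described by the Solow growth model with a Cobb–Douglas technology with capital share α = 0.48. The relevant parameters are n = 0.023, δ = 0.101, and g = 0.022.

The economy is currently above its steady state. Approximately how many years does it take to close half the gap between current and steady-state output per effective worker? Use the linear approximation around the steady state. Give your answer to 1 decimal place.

Near the steady state the convergence rate is λ = (1 − α)(n + g + δ).
λ = (1 − 0.48) × 0.146 = 0.52 × 0.146 = 0.07592
Half-life = ln 2 / λ = 0.6931 / 0.07592 ≈ 9.13 years

half-life ≈ 9.1 years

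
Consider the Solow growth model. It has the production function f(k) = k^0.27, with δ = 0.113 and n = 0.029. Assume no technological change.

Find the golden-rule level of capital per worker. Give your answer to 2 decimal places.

k_gold ≈ 2.41

The golden rule sets f'(k) = n + δ, i.e. α·k^(α−1) = n + δ.
So k^(1−α) = α / (n + δ) = 0.27 / 0.142 = 1.9014.
k_gold = 1.9014^(1/0.73) ≈ 2.4115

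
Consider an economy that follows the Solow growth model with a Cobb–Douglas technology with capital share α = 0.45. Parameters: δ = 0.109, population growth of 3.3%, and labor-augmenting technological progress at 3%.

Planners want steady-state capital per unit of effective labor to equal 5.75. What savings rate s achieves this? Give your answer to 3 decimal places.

s ≈ 0.450

In steady state, investment equals break-even investment: s·k^α = (n + g + δ)·k.
So s / (n + g + δ) = (k*)^(1−α) = 5.75^0.55 = 2.6171.
Therefore s = 2.6171 × (n + g + δ) = 2.6171 × 0.172 = 0.4501.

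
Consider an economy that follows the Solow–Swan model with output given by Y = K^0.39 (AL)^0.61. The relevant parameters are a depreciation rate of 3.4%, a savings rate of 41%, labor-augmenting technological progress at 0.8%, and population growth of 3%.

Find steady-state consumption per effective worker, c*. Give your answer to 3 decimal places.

Steady state requires s·f(k) = (n + g + δ)·k, i.e. s·k^α = (n + g + δ)·k.
Rearranging, k^(1−α) = s / (n + g + δ).
k^0.61 = 0.41 / (0.030 + 0.008 + 0.034) = 0.41 / 0.072 = 5.6944
k* = 5.6944^(1/0.61) ≈ 17.3157
y* = (k*)^α = 17.3157^0.39 ≈ 3.0408
c* = (1 − s)·y* = (1 − 0.41) × 3.0408 ≈ 1.7941

c* ≈ 1.794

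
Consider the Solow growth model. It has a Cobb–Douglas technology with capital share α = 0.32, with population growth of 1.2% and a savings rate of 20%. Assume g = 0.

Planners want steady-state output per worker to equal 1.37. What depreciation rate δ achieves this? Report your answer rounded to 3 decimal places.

δ ≈ 0.090

In steady state, investment equals break-even investment: s·k^α = (n + δ)·k.
Since y* = [s/(n + δ)]^(α/(1−α)), we have s/(n + δ) = (y*)^((1−α)/α) = 1.37^2.125 = 1.9522.
Therefore n + δ = s / 1.9522 = 0.20 / 1.9522 = 0.1024, so δ = 0.1024 − 0.012 = 0.0904.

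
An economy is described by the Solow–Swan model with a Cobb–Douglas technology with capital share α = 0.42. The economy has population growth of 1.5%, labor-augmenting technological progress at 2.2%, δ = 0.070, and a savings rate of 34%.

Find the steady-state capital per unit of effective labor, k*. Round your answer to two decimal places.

In steady state, investment equals break-even investment: s·k^α = (n + g + δ)·k.
Dividing both sides by k: k^(1−α) = s / (n + g + δ).
k^0.58 = 0.34 / (0.015 + 0.022 + 0.070) = 0.34 / 0.107 = 3.1776
k* = 3.1776^(1/0.58) ≈ 7.3399

k* = 7.34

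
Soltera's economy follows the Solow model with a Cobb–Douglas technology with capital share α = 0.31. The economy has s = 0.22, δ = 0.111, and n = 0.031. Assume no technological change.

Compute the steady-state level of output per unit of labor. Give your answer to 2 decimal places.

y* ≈ 1.22

Steady state requires s·f(k) = (n + δ)·k, i.e. s·k^α = (n + δ)·k.
Dividing both sides by k: k^(1−α) = s / (n + δ).
k^0.69 = 0.22 / (0.031 + 0.111) = 0.22 / 0.142 = 1.5493
k* = 1.5493^(1/0.69) ≈ 1.8861
y* = (k*)^α = 1.8861^0.31 ≈ 1.2174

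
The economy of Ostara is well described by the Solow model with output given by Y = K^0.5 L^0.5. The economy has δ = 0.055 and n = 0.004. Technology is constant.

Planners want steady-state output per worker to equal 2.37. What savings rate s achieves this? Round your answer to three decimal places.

At the steady state, Δk = 0, so s·k^α = (n + δ)·k.
Since y* = [s/(n + δ)]^(α/(1−α)), we have s/(n + δ) = (y*)^((1−α)/α) = 2.37^1 = 2.3700.
Therefore s = 2.3700 × (n + δ) = 2.3700 × 0.059 = 0.1398.

s ≈ 0.140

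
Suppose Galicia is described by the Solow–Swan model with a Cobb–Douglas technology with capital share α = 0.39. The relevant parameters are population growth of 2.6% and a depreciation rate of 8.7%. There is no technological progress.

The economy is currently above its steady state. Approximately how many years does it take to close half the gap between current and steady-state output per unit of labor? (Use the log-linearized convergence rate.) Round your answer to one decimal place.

Near the steady state the convergence rate is λ = (1 − α)(n + δ).
λ = (1 − 0.39) × 0.113 = 0.61 × 0.113 = 0.06893
Half-life = ln 2 / λ = 0.6931 / 0.06893 ≈ 10.06 years

t_½ ≈ 10.1 years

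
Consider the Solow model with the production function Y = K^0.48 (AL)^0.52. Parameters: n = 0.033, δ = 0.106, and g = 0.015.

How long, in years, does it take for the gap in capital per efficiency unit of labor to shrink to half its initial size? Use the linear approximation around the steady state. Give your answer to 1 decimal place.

t_½ ≈ 8.7 years

Near the steady state the convergence rate is λ = (1 − α)(n + g + δ).
λ = (1 − 0.48) × 0.154 = 0.52 × 0.154 = 0.08008
Half-life = ln 2 / λ = 0.6931 / 0.08008 ≈ 8.66 years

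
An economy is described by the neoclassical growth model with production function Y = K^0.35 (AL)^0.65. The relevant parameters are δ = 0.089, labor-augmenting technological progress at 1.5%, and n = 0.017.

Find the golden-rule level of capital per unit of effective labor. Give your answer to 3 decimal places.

The golden rule sets f'(k) = n + g + δ, i.e. α·k^(α−1) = n + g + δ.
So k^(1−α) = α / (n + g + δ) = 0.35 / 0.121 = 2.8926.
k_gold = 2.8926^(1/0.65) ≈ 5.1248

k_gold ≈ 5.125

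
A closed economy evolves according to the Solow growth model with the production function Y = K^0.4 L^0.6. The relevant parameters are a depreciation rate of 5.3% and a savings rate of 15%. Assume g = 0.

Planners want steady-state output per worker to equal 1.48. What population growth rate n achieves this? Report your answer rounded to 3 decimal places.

n ≈ 0.030

In steady state, investment equals break-even investment: s·k^α = (n + δ)·k.
Since y* = [s/(n + δ)]^(α/(1−α)), we have s/(n + δ) = (y*)^((1−α)/α) = 1.48^1.5 = 1.8005.
Therefore n + δ = s / 1.8005 = 0.15 / 1.8005 = 0.0833, so n = 0.0833 − 0.053 = 0.0303.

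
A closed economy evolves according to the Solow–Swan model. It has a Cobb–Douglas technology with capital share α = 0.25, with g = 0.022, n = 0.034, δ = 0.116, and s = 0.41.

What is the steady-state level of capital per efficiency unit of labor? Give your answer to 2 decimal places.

At the steady state, Δk = 0, so s·k^α = (n + g + δ)·k.
Dividing both sides by k: k^(1−α) = s / (n + g + δ).
k^0.75 = 0.41 / (0.034 + 0.022 + 0.116) = 0.41 / 0.172 = 2.3837
k* = 2.3837^(1/0.75) ≈ 3.1842

k* ≈ 3.18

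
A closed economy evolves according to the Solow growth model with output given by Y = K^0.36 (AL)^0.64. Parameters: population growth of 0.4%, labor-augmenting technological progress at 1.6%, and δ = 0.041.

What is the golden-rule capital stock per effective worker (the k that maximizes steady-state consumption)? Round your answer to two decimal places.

k_gold ≈ 16.02

The golden rule sets f'(k) = n + g + δ, i.e. α·k^(α−1) = n + g + δ.
So k^(1−α) = α / (n + g + δ) = 0.36 / 0.061 = 5.9016.
k_gold = 5.9016^(1/0.64) ≈ 16.0192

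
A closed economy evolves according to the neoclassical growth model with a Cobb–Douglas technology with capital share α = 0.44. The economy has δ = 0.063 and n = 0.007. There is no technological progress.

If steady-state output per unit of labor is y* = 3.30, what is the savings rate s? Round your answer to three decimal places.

Steady state requires s·f(k) = (n + δ)·k, i.e. s·k^α = (n + δ)·k.
Since y* = [s/(n + δ)]^(α/(1−α)), we have s/(n + δ) = (y*)^((1−α)/α) = 3.30^1.2727 = 4.5700.
Therefore s = 4.5700 × (n + δ) = 4.5700 × 0.070 = 0.3199.

s ≈ 0.320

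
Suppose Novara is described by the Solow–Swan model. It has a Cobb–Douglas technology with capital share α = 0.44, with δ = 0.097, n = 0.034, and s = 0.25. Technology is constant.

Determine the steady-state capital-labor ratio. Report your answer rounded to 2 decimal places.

k* = 3.17

In steady state, investment equals break-even investment: s·k^α = (n + δ)·k.
Dividing both sides by k: k^(1−α) = s / (n + δ).
k^0.56 = 0.25 / (0.034 + 0.097) = 0.25 / 0.131 = 1.9084
k* = 1.9084^(1/0.56) ≈ 3.1710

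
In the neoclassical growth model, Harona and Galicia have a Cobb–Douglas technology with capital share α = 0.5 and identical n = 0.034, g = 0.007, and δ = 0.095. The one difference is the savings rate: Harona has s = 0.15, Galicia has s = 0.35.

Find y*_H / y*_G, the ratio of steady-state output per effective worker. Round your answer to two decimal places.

y*_H / y*_G ≈ 0.43

Steady-state y* = [s/(n + g + δ)]^(α/(1−α)), so the ratio is [ (s_H/(n + g + δ)_H) / (s_G/(n + g + δ)_G) ]^1.
s_H/(n + g + δ)_H = 0.15/0.136 = 1.1029; s_G/(n + g + δ)_G = 0.35/0.136 = 2.5735.
Ratio = (1.1029/2.5735)^1 = 0.4286^1 ≈ 0.4286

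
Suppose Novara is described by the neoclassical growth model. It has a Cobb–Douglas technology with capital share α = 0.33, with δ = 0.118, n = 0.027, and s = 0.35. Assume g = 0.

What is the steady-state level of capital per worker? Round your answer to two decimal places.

k* = 3.73

Steady state requires s·f(k) = (n + δ)·k, i.e. s·k^α = (n + δ)·k.
Rearranging, k^(1−α) = s / (n + δ).
k^0.67 = 0.35 / (0.027 + 0.118) = 0.35 / 0.145 = 2.4138
k* = 2.4138^(1/0.67) ≈ 3.7256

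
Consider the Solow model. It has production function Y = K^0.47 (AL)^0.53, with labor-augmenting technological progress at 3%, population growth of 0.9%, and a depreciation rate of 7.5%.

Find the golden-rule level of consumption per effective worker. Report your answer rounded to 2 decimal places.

c_gold ≈ 1.86

At the golden rule, f'(k) = n + g + δ, so α·k^(α−1) = n + g + δ and k_gold = (α/(n + g + δ))^(1/(1−α)).
k_gold = (0.47/0.114)^(1/0.53) = 4.1228^1.8868 ≈ 14.4792
c_gold = f(k_gold) − (n + g + δ)·k_gold = 3.5120 − 0.114×14.4792 ≈ 1.8614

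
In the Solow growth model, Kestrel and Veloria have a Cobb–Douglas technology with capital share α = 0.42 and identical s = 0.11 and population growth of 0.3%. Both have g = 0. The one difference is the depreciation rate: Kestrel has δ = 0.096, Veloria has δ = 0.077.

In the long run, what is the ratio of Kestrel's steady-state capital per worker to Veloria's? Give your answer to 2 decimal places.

k*_K / k*_V ≈ 0.69

Steady-state k* = [s/(n + δ)]^(1/(1−α)), so the ratio is [ (s_K/(n + δ)_K) / (s_V/(n + δ)_V) ]^1.7241.
s_K/(n + δ)_K = 0.11/0.099 = 1.1111; s_V/(n + δ)_V = 0.11/0.080 = 1.3750.
Ratio = (1.1111/1.3750)^1.7241 = 0.8081^1.7241 ≈ 0.6926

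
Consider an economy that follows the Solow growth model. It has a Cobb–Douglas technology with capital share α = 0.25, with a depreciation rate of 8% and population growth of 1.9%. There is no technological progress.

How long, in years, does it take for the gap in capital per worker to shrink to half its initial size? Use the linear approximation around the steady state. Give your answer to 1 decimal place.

Near the steady state the convergence rate is λ = (1 − α)(n + δ).
λ = (1 − 0.25) × 0.099 = 0.75 × 0.099 = 0.07425
Half-life = ln 2 / λ = 0.6931 / 0.07425 ≈ 9.33 years

half-life ≈ 9.3 years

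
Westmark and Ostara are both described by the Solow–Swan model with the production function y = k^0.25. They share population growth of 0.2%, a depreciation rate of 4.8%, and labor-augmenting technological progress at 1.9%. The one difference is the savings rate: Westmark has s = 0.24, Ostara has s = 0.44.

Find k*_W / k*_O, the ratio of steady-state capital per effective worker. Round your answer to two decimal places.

ratio ≈ 0.45

Steady-state k* = [s/(n + g + δ)]^(1/(1−α)), so the ratio is [ (s_W/(n + g + δ)_W) / (s_O/(n + g + δ)_O) ]^1.3333.
s_W/(n + g + δ)_W = 0.24/0.069 = 3.4783; s_O/(n + g + δ)_O = 0.44/0.069 = 6.3768.
Ratio = (3.4783/6.3768)^1.3333 = 0.5455^1.3333 ≈ 0.4457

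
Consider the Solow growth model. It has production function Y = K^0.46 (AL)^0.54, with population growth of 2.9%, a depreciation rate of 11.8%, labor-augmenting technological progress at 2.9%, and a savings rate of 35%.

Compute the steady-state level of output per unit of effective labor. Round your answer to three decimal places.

At the steady state, Δk = 0, so s·k^α = (n + g + δ)·k.
Rearranging, k^(1−α) = s / (n + g + δ).
k^0.54 = 0.35 / (0.029 + 0.029 + 0.118) = 0.35 / 0.176 = 1.9886
k* = 1.9886^(1/0.54) ≈ 3.5716
y* = (k*)^α = 3.5716^0.46 ≈ 1.7960

y* ≈ 1.796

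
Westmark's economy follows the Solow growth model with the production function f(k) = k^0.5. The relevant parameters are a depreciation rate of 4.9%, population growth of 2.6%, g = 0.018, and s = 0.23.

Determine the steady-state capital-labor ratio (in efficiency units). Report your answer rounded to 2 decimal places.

Steady state requires s·f(k) = (n + g + δ)·k, i.e. s·k^α = (n + g + δ)·k.
Rearranging, k^(1−α) = s / (n + g + δ).
k^0.5 = 0.23 / (0.026 + 0.018 + 0.049) = 0.23 / 0.093 = 2.4731
k* = 2.4731^(1/0.5) ≈ 6.1162

k* = 6.12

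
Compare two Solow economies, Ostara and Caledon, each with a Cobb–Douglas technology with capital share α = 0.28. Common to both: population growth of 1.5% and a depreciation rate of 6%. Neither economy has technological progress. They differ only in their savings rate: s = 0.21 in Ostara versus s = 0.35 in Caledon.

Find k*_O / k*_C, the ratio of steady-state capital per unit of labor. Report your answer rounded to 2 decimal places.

Steady-state k* = [s/(n + δ)]^(1/(1−α)), so the ratio is [ (s_O/(n + δ)_O) / (s_C/(n + δ)_C) ]^1.3889.
s_O/(n + δ)_O = 0.21/0.075 = 2.8000; s_C/(n + δ)_C = 0.35/0.075 = 4.6667.
Ratio = (2.8000/4.6667)^1.3889 = 0.6000^1.3889 ≈ 0.4919

ratio ≈ 0.49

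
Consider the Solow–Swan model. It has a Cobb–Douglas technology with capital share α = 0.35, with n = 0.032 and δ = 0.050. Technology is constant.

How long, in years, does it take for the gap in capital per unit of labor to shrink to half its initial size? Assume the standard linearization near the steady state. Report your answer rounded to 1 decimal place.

about 13.0 years

Near the steady state the convergence rate is λ = (1 − α)(n + δ).
λ = (1 − 0.35) × 0.082 = 0.65 × 0.082 = 0.0533
Half-life = ln 2 / λ = 0.6931 / 0.0533 ≈ 13.00 years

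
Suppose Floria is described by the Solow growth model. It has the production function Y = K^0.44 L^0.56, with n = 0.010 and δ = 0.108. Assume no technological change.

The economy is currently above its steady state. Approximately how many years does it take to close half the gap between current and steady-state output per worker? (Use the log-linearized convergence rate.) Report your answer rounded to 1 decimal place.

Near the steady state the convergence rate is λ = (1 − α)(n + δ).
λ = (1 − 0.44) × 0.118 = 0.56 × 0.118 = 0.06608
Half-life = ln 2 / λ = 0.6931 / 0.06608 ≈ 10.49 years

half-life ≈ 10.5 years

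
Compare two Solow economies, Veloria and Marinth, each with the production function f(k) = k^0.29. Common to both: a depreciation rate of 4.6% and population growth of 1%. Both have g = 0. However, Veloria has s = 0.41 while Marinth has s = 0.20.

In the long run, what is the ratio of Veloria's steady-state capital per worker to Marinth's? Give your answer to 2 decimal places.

Steady-state k* = [s/(n + δ)]^(1/(1−α)), so the ratio is [ (s_V/(n + δ)_V) / (s_M/(n + δ)_M) ]^1.4085.
s_V/(n + δ)_V = 0.41/0.056 = 7.3214; s_M/(n + δ)_M = 0.20/0.056 = 3.5714.
Ratio = (7.3214/3.5714)^1.4085 = 2.0500^1.4085 ≈ 2.7486

ratio ≈ 2.75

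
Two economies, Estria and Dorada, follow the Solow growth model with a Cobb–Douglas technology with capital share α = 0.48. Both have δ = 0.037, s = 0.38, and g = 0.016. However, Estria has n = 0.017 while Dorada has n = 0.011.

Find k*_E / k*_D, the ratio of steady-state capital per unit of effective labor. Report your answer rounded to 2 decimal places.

ratio ≈ 0.84

Steady-state k* = [s/(n + g + δ)]^(1/(1−α)), so the ratio is [ (s_E/(n + g + δ)_E) / (s_D/(n + g + δ)_D) ]^1.9231.
s_E/(n + g + δ)_E = 0.38/0.070 = 5.4286; s_D/(n + g + δ)_D = 0.38/0.064 = 5.9375.
Ratio = (5.4286/5.9375)^1.9231 = 0.9143^1.9231 ≈ 0.8417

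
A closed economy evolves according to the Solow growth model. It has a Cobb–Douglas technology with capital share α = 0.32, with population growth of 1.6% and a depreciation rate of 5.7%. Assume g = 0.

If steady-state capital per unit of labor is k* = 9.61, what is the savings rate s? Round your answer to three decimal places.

s ≈ 0.340

At the steady state, Δk = 0, so s·k^α = (n + δ)·k.
So s / (n + δ) = (k*)^(1−α) = 9.61^0.68 = 4.6586.
Therefore s = 4.6586 × (n + δ) = 4.6586 × 0.073 = 0.3401.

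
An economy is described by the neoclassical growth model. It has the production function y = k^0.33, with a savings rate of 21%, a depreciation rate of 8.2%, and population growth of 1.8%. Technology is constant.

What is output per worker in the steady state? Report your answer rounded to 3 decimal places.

At the steady state, Δk = 0, so s·k^α = (n + δ)·k.
Rearranging, k^(1−α) = s / (n + δ).
k^0.67 = 0.21 / (0.018 + 0.082) = 0.21 / 0.100 = 2.1000
k* = 2.1000^(1/0.67) ≈ 3.0264
y* = (k*)^α = 3.0264^0.33 ≈ 1.4411

y* ≈ 1.441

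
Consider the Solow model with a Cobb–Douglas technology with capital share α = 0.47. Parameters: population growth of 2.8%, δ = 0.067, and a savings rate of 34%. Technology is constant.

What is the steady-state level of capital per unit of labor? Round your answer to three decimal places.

At the steady state, Δk = 0, so s·k^α = (n + δ)·k.
Dividing both sides by k: k^(1−α) = s / (n + δ).
k^0.53 = 0.34 / (0.028 + 0.067) = 0.34 / 0.095 = 3.5789
k* = 3.5789^(1/0.53) ≈ 11.0869

k* ≈ 11.087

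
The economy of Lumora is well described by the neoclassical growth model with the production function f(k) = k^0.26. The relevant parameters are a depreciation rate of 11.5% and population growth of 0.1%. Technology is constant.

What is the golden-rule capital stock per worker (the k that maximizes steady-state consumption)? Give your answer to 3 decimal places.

k_gold ≈ 2.976

The golden rule sets f'(k) = n + δ, i.e. α·k^(α−1) = n + δ.
So k^(1−α) = α / (n + δ) = 0.26 / 0.116 = 2.2414.
k_gold = 2.2414^(1/0.74) ≈ 2.9763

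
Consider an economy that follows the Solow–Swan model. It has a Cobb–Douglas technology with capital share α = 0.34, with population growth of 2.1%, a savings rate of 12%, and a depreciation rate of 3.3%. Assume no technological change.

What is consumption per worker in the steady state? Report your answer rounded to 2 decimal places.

In steady state, investment equals break-even investment: s·k^α = (n + δ)·k.
Rearranging, k^(1−α) = s / (n + δ).
k^0.66 = 0.12 / (0.021 + 0.033) = 0.12 / 0.054 = 2.2222
k* = 2.2222^(1/0.66) ≈ 3.3530
y* = (k*)^α = 3.3530^0.34 ≈ 1.5089
c* = (1 − s)·y* = (1 − 0.12) × 1.5089 ≈ 1.3278

c* ≈ 1.33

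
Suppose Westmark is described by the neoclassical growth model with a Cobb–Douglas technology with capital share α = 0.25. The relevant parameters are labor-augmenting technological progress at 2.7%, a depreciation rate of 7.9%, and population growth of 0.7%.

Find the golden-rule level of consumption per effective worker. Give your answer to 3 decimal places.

At the golden rule, f'(k) = n + g + δ, so α·k^(α−1) = n + g + δ and k_gold = (α/(n + g + δ))^(1/(1−α)).
k_gold = (0.25/0.113)^(1/0.75) = 2.2124^1.3333 ≈ 2.8827
c_gold = f(k_gold) − (n + g + δ)·k_gold = 1.3030 − 0.113×2.8827 ≈ 0.9773

c_gold ≈ 0.977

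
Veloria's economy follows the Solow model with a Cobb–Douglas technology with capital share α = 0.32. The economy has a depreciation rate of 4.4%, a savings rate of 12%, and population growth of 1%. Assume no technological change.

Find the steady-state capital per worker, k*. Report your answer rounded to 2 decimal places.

k* = 3.24

Steady state requires s·f(k) = (n + δ)·k, i.e. s·k^α = (n + δ)·k.
Rearranging, k^(1−α) = s / (n + δ).
k^0.68 = 0.12 / (0.010 + 0.044) = 0.12 / 0.054 = 2.2222
k* = 2.2222^(1/0.68) ≈ 3.2358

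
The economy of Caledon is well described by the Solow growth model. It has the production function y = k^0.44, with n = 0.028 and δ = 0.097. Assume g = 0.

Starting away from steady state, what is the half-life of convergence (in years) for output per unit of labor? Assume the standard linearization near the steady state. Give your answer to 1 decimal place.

about 9.9 years

Near the steady state the convergence rate is λ = (1 − α)(n + δ).
λ = (1 − 0.44) × 0.125 = 0.56 × 0.125 = 0.0700
Half-life = ln 2 / λ = 0.6931 / 0.0700 ≈ 9.90 years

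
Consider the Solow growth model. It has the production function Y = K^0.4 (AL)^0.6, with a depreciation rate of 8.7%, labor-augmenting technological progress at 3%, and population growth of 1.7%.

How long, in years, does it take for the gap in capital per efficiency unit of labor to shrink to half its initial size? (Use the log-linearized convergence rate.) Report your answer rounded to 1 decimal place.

about 8.6 years

Near the steady state the convergence rate is λ = (1 − α)(n + g + δ).
λ = (1 − 0.4) × 0.134 = 0.6 × 0.134 = 0.0804
Half-life = ln 2 / λ = 0.6931 / 0.0804 ≈ 8.62 years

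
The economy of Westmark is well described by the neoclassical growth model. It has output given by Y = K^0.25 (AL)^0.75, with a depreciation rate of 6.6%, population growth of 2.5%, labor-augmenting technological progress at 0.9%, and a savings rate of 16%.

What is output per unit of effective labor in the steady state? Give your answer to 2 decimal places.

y* ≈ 1.17

At the steady state, Δk = 0, so s·k^α = (n + g + δ)·k.
Rearranging, k^(1−α) = s / (n + g + δ).
k^0.75 = 0.16 / (0.025 + 0.009 + 0.066) = 0.16 / 0.100 = 1.6000
k* = 1.6000^(1/0.75) ≈ 1.8714
y* = (k*)^α = 1.8714^0.25 ≈ 1.1696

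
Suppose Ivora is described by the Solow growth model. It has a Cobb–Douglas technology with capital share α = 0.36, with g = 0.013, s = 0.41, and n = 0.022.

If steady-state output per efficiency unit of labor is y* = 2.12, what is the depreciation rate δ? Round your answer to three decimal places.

Steady state requires s·f(k) = (n + g + δ)·k, i.e. s·k^α = (n + g + δ)·k.
Since y* = [s/(n + g + δ)]^(α/(1−α)), we have s/(n + g + δ) = (y*)^((1−α)/α) = 2.12^1.7778 = 3.8033.
Therefore n + g + δ = s / 3.8033 = 0.41 / 3.8033 = 0.1078, so δ = 0.1078 − 0.035 = 0.0728.

δ ≈ 0.073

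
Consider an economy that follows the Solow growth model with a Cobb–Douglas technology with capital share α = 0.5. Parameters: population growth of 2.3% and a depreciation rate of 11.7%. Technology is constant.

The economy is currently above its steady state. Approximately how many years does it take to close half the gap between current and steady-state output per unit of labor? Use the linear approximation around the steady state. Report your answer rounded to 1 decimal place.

Near the steady state the convergence rate is λ = (1 − α)(n + δ).
λ = (1 − 0.5) × 0.140 = 0.5 × 0.140 = 0.0700
Half-life = ln 2 / λ = 0.6931 / 0.0700 ≈ 9.90 years

about 9.9 years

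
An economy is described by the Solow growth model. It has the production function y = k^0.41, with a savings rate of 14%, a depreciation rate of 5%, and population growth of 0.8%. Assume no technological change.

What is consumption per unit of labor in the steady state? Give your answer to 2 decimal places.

c* ≈ 1.59

Steady state requires s·f(k) = (n + δ)·k, i.e. s·k^α = (n + δ)·k.
Dividing both sides by k: k^(1−α) = s / (n + δ).
k^0.59 = 0.14 / (0.008 + 0.050) = 0.14 / 0.058 = 2.4138
k* = 2.4138^(1/0.59) ≈ 4.4529
y* = (k*)^α = 4.4529^0.41 ≈ 1.8448
c* = (1 − s)·y* = (1 − 0.14) × 1.8448 ≈ 1.5865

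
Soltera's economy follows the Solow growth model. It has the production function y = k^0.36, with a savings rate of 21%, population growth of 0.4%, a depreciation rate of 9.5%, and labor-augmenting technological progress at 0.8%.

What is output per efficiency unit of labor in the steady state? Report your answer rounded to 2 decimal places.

y* = 1.46

Steady state requires s·f(k) = (n + g + δ)·k, i.e. s·k^α = (n + g + δ)·k.
Dividing both sides by k: k^(1−α) = s / (n + g + δ).
k^0.64 = 0.21 / (0.004 + 0.008 + 0.095) = 0.21 / 0.107 = 1.9626
k* = 1.9626^(1/0.64) ≈ 2.8678
y* = (k*)^α = 2.8678^0.36 ≈ 1.4612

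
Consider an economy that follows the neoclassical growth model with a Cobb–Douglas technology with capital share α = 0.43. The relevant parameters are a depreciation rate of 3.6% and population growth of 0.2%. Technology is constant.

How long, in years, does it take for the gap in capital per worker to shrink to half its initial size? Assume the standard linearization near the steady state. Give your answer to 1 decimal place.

Near the steady state the convergence rate is λ = (1 − α)(n + δ).
λ = (1 − 0.43) × 0.038 = 0.57 × 0.038 = 0.02166
Half-life = ln 2 / λ = 0.6931 / 0.02166 ≈ 32.00 years

t_½ ≈ 32.0 years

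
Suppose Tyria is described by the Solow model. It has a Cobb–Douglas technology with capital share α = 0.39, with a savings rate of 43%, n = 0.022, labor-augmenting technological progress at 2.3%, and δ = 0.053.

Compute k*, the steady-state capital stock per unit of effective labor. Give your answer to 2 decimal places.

In steady state, investment equals break-even investment: s·k^α = (n + g + δ)·k.
Rearranging, k^(1−α) = s / (n + g + δ).
k^0.61 = 0.43 / (0.022 + 0.023 + 0.053) = 0.43 / 0.098 = 4.3878
k* = 4.3878^(1/0.61) ≈ 11.2944

k* ≈ 11.29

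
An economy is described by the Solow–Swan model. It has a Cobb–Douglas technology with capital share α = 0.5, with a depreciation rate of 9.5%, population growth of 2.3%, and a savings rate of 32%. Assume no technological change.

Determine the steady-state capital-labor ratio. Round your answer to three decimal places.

k* ≈ 7.354

Steady state requires s·f(k) = (n + δ)·k, i.e. s·k^α = (n + δ)·k.
Dividing both sides by k: k^(1−α) = s / (n + δ).
k^0.5 = 0.32 / (0.023 + 0.095) = 0.32 / 0.118 = 2.7119
k* = 2.7119^(1/0.5) ≈ 7.3544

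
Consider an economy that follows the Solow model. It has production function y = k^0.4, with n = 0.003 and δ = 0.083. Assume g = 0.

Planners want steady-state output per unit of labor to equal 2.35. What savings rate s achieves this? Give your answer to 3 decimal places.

s ≈ 0.310

At the steady state, Δk = 0, so s·k^α = (n + δ)·k.
Since y* = [s/(n + δ)]^(α/(1−α)), we have s/(n + δ) = (y*)^((1−α)/α) = 2.35^1.5 = 3.6025.
Therefore s = 3.6025 × (n + δ) = 3.6025 × 0.086 = 0.3098.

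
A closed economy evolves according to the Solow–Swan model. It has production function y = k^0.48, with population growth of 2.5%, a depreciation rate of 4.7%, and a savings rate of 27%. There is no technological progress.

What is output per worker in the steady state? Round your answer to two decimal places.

y* ≈ 3.39

Steady state requires s·f(k) = (n + δ)·k, i.e. s·k^α = (n + δ)·k.
Dividing both sides by k: k^(1−α) = s / (n + δ).
k^0.52 = 0.27 / (0.025 + 0.047) = 0.27 / 0.072 = 3.7500
k* = 3.7500^(1/0.52) ≈ 12.7030
y* = (k*)^α = 12.7030^0.48 ≈ 3.3875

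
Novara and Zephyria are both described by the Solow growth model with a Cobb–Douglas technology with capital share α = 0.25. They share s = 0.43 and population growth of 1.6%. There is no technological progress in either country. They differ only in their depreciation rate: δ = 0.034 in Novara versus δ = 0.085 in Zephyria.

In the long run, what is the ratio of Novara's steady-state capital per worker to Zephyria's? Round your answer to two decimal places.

Steady-state k* = [s/(n + δ)]^(1/(1−α)), so the ratio is [ (s_N/(n + δ)_N) / (s_Z/(n + δ)_Z) ]^1.3333.
s_N/(n + δ)_N = 0.43/0.050 = 8.6000; s_Z/(n + δ)_Z = 0.43/0.101 = 4.2574.
Ratio = (8.6000/4.2574)^1.3333 = 2.0200^1.3333 ≈ 2.5534

ratio ≈ 2.55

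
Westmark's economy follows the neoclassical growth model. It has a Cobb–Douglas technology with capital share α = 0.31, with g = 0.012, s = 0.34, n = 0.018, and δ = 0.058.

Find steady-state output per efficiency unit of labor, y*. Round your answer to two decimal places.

At the steady state, Δk = 0, so s·k^α = (n + g + δ)·k.
Rearranging, k^(1−α) = s / (n + g + δ).
k^0.69 = 0.34 / (0.018 + 0.012 + 0.058) = 0.34 / 0.088 = 3.8636
k* = 3.8636^(1/0.69) ≈ 7.0911
y* = (k*)^α = 7.0911^0.31 ≈ 1.8354

y* ≈ 1.84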